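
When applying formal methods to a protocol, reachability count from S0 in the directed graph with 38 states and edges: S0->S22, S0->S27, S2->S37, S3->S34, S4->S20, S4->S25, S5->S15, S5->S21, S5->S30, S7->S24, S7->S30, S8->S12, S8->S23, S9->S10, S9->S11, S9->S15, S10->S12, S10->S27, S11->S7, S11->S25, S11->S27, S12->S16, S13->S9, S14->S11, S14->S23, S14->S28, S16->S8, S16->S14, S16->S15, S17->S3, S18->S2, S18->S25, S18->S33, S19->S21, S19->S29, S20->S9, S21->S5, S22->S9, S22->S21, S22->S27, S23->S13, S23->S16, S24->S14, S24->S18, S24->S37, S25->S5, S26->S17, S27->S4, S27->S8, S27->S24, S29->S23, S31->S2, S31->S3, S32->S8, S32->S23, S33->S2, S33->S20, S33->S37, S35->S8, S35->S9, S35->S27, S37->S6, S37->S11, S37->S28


BFS from S0:
  layer 0: {S0}
  layer 1: {S22, S27}
  layer 2: {S4, S8, S9, S21, S24}
  layer 3: {S5, S10, S11, S12, S14, S15, S18, S20, S23, S25, S37}
  layer 4: {S2, S6, S7, S13, S16, S28, S30, S33}
Reachable set: {S0, S2, S4, S5, S6, S7, S8, S9, S10, S11, S12, S13, S14, S15, S16, S18, S20, S21, S22, S23, S24, S25, S27, S28, S30, S33, S37}
Count = 27

27


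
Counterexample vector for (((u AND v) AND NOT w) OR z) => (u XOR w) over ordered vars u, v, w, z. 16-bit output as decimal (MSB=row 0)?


F1 = (((u AND v) AND NOT w) OR z)
F2 = (u XOR w)
Counterexample to F1=>F2 is where F1=1 and F2=0.
Evaluate each row (bits = u,v,w,z, MSB first):
  row 0 [0000]: F1=0 F2=0 -> F1&~F2 -> 0
  row 1 [0001]: F1=1 F2=0 -> F1&~F2 -> 1
  row 2 [0010]: F1=0 F2=1 -> F1&~F2 -> 0
  row 3 [0011]: F1=1 F2=1 -> F1&~F2 -> 0
  row 4 [0100]: F1=0 F2=0 -> F1&~F2 -> 0
  row 5 [0101]: F1=1 F2=0 -> F1&~F2 -> 1
  row 6 [0110]: F1=0 F2=1 -> F1&~F2 -> 0
  row 7 [0111]: F1=1 F2=1 -> F1&~F2 -> 0
  row 8 [1000]: F1=0 F2=1 -> F1&~F2 -> 0
  row 9 [1001]: F1=1 F2=1 -> F1&~F2 -> 0
  row 10 [1010]: F1=0 F2=0 -> F1&~F2 -> 0
  row 11 [1011]: F1=1 F2=0 -> F1&~F2 -> 1
  row 12 [1100]: F1=1 F2=1 -> F1&~F2 -> 0
  row 13 [1101]: F1=1 F2=1 -> F1&~F2 -> 0
  row 14 [1110]: F1=0 F2=0 -> F1&~F2 -> 0
  row 15 [1111]: F1=1 F2=0 -> F1&~F2 -> 1
Full result column, 4 rows per line (u,v fixed per line; w,z runs 00..11 left to right):
  rows 0-3 [u,v=00]: 0100  = hex 4
  rows 4-7 [u,v=01]: 0100  = hex 4
  rows 8-11 [u,v=10]: 0001  = hex 1
  rows 12-15 [u,v=11]: 0001  = hex 1
Counterexample vector (row 0 .. row 15) = 0100010000010001
Output column grouped in 4s = 0100 0100 0001 0001 = 0x4411
Convert to decimal digit by digit (value = value*16 + digit):
  4 -> 4
  4*16 + 4 = 68
  68*16 + 1 = 1089
  1089*16 + 1 = 17425
Decimal = 17425

17425


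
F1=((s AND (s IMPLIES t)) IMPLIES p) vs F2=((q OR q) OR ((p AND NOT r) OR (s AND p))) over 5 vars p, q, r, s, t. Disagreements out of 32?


F1 = ((s AND (s IMPLIES t)) IMPLIES p)
F2 = ((q OR q) OR ((p AND NOT r) OR (s AND p)))
Evaluate both on each of 32 rows (bits = p,q,r,s,t):
  row 0 [00000]: F1=1 F2=0 (differ) -> 1
  row 1 [00001]: F1=1 F2=0 (differ) -> 1
  row 2 [00010]: F1=1 F2=0 (differ) -> 1
  row 3 [00011]: F1=0 F2=0 -> 0
  row 4 [00100]: F1=1 F2=0 (differ) -> 1
  row 5 [00101]: F1=1 F2=0 (differ) -> 1
  row 6 [00110]: F1=1 F2=0 (differ) -> 1
  row 7 [00111]: F1=0 F2=0 -> 0
  row 8 [01000]: F1=1 F2=1 -> 0
  row 9 [01001]: F1=1 F2=1 -> 0
  row 10 [01010]: F1=1 F2=1 -> 0
  row 11 [01011]: F1=0 F2=1 (differ) -> 1
  row 12 [01100]: F1=1 F2=1 -> 0
  row 13 [01101]: F1=1 F2=1 -> 0
  row 14 [01110]: F1=1 F2=1 -> 0
  row 15 [01111]: F1=0 F2=1 (differ) -> 1
  row 16 [10000]: F1=1 F2=1 -> 0
  row 17 [10001]: F1=1 F2=1 -> 0
  row 18 [10010]: F1=1 F2=1 -> 0
  row 19 [10011]: F1=1 F2=1 -> 0
  row 20 [10100]: F1=1 F2=0 (differ) -> 1
  row 21 [10101]: F1=1 F2=0 (differ) -> 1
  row 22 [10110]: F1=1 F2=1 -> 0
  row 23 [10111]: F1=1 F2=1 -> 0
  row 24 [11000]: F1=1 F2=1 -> 0
  row 25 [11001]: F1=1 F2=1 -> 0
  row 26 [11010]: F1=1 F2=1 -> 0
  row 27 [11011]: F1=1 F2=1 -> 0
  row 28 [11100]: F1=1 F2=1 -> 0
  row 29 [11101]: F1=1 F2=1 -> 0
  row 30 [11110]: F1=1 F2=1 -> 0
  row 31 [11111]: F1=1 F2=1 -> 0
Full result column, 8 rows per line (p,q fixed per line; r,s,t runs 000..111 left to right):
  rows 0-7 [p,q=00]: 11101110  (ones: 6)
  rows 8-15 [p,q=01]: 00010001  (ones: 2)
  rows 16-23 [p,q=10]: 00001100  (ones: 2)
  rows 24-31 [p,q=11]: 00000000  (ones: 0)
Disagreements = 6+2+2+0 = 10

10


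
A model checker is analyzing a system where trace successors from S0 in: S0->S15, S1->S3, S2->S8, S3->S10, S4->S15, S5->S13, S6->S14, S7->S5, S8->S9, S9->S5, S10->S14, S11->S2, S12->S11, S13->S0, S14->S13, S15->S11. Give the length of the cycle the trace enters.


Trace from S0 until a state repeats:
  S0 -> S15 -> S11 -> S2 -> S8 -> S9 -> S5 -> S13 -> S0
S0 first seen at step 0, revisited at step 8.
Cycle length = 8 - 0 = 8

8


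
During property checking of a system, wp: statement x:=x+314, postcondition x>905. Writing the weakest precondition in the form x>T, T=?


Formula: wp(x:=E, P) = P[E/x] (substitute E for x in postcondition)
Step 1: Postcondition: x>905
Step 2: Substitute x+314 for x: x+314>905
Step 3: Solve for x: x > 905-314 = 591

591


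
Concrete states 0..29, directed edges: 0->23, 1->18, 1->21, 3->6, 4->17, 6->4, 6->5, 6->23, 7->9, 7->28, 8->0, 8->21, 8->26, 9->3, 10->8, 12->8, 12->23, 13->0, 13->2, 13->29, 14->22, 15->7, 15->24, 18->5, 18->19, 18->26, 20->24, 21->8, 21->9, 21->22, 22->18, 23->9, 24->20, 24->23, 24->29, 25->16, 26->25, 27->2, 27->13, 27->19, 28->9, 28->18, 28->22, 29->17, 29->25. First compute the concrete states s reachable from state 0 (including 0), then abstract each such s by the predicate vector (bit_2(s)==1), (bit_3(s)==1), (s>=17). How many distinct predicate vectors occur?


BFS from 0:
Concrete reachable: {0, 3, 4, 5, 6, 9, 17, 23}
Abstract via predicates (bit_2(s)==1), (bit_3(s)==1), (s>=17):
  (0,0,0) <- {0, 3}
  (0,0,1) <- {17}
  (0,1,0) <- {9}
  (1,0,0) <- {4, 5, 6}
  (1,0,1) <- {23}
Distinct abstract states = 5

5


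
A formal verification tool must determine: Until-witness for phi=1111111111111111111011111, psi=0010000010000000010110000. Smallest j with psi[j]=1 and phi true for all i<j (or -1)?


(phi U psi) at 0: need smallest j with psi[j]=1 and phi[i]=1 for all i in [0,j).
Scan from step 0:
  step 0: phi=1, psi=0 -> continue
  step 1: phi=1, psi=0 -> continue
  step 2: psi=1 and phi held for [0,2) -> witness found
Witness step = 2

2


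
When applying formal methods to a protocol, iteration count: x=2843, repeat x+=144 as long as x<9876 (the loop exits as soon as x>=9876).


Step 1: x goes from 2843 toward 9876 by 144; the body runs while x<9876, so iterations = ceil((bound-start)/step)
Step 2: Distance=7033
Step 3: ceil(7033/144)=49

49


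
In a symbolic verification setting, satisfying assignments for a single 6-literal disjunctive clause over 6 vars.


Step 1: Total=2^6=64
Step 2: Unsat when all 6 false: 2^0=1
Step 3: Sat=64-1=63

63


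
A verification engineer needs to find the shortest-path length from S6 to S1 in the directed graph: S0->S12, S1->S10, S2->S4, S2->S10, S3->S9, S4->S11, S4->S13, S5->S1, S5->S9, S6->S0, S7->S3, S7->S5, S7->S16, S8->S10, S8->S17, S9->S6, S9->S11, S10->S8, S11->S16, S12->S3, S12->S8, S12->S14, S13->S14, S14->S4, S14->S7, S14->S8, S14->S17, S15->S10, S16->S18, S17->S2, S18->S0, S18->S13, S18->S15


BFS layer-by-layer from S6:
  dist 0: {S6}
  dist 1: {S0}
  dist 2: {S12}
  dist 3: {S3, S8, S14}
  dist 4: {S4, S7, S9, S10, S17}
  dist 5: {S2, S5, S11, S13, S16}
  dist 6: {S1, S18}
  -> S1 reached at distance 6
Shortest path length = 6

6


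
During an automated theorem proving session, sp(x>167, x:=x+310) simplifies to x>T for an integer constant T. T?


Formula: sp(P, x:=E) = exists old_x. (x = E[old_x/x]) AND P[old_x/x] (old_x is the value of x before the assignment; eliminate old_x by solving x = E[old_x/x] for old_x)
Step 1: Precondition P: x>167, i.e. old_x > 167
Step 2: Assignment gives x = old_x + 310, so old_x = x - 310
Step 3: Substitute into P: x - 310 > 167
Step 4: Simplify: x > 167+310 = 477

477


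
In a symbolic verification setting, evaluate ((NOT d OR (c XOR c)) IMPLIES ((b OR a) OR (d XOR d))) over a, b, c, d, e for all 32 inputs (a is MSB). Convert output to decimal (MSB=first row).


Formula: ((NOT d OR (c XOR c)) IMPLIES ((b OR a) OR (d XOR d))) over a, b, c, d, e (32 rows)
Evaluate each row (bits = a,b,c,d,e, MSB first):
  row 0 [00000]: ((NOT 0 OR (0 XOR 0)) IMPLIES ((0 OR 0) OR (0 XOR 0))) -> 0
  row 1 [00001]: ((NOT 0 OR (0 XOR 0)) IMPLIES ((0 OR 0) OR (0 XOR 0))) -> 0
  row 2 [00010]: ((NOT 1 OR (0 XOR 0)) IMPLIES ((0 OR 0) OR (1 XOR 1))) -> 1
  row 3 [00011]: ((NOT 1 OR (0 XOR 0)) IMPLIES ((0 OR 0) OR (1 XOR 1))) -> 1
  row 4 [00100]: ((NOT 0 OR (1 XOR 1)) IMPLIES ((0 OR 0) OR (0 XOR 0))) -> 0
  row 5 [00101]: ((NOT 0 OR (1 XOR 1)) IMPLIES ((0 OR 0) OR (0 XOR 0))) -> 0
  row 6 [00110]: ((NOT 1 OR (1 XOR 1)) IMPLIES ((0 OR 0) OR (1 XOR 1))) -> 1
  row 7 [00111]: ((NOT 1 OR (1 XOR 1)) IMPLIES ((0 OR 0) OR (1 XOR 1))) -> 1
  row 8 [01000]: ((NOT 0 OR (0 XOR 0)) IMPLIES ((1 OR 0) OR (0 XOR 0))) -> 1
  row 9 [01001]: ((NOT 0 OR (0 XOR 0)) IMPLIES ((1 OR 0) OR (0 XOR 0))) -> 1
  row 10 [01010]: ((NOT 1 OR (0 XOR 0)) IMPLIES ((1 OR 0) OR (1 XOR 1))) -> 1
  row 11 [01011]: ((NOT 1 OR (0 XOR 0)) IMPLIES ((1 OR 0) OR (1 XOR 1))) -> 1
  row 12 [01100]: ((NOT 0 OR (1 XOR 1)) IMPLIES ((1 OR 0) OR (0 XOR 0))) -> 1
  row 13 [01101]: ((NOT 0 OR (1 XOR 1)) IMPLIES ((1 OR 0) OR (0 XOR 0))) -> 1
  row 14 [01110]: ((NOT 1 OR (1 XOR 1)) IMPLIES ((1 OR 0) OR (1 XOR 1))) -> 1
  row 15 [01111]: ((NOT 1 OR (1 XOR 1)) IMPLIES ((1 OR 0) OR (1 XOR 1))) -> 1
  row 16 [10000]: ((NOT 0 OR (0 XOR 0)) IMPLIES ((0 OR 1) OR (0 XOR 0))) -> 1
  row 17 [10001]: ((NOT 0 OR (0 XOR 0)) IMPLIES ((0 OR 1) OR (0 XOR 0))) -> 1
  row 18 [10010]: ((NOT 1 OR (0 XOR 0)) IMPLIES ((0 OR 1) OR (1 XOR 1))) -> 1
  row 19 [10011]: ((NOT 1 OR (0 XOR 0)) IMPLIES ((0 OR 1) OR (1 XOR 1))) -> 1
  row 20 [10100]: ((NOT 0 OR (1 XOR 1)) IMPLIES ((0 OR 1) OR (0 XOR 0))) -> 1
  row 21 [10101]: ((NOT 0 OR (1 XOR 1)) IMPLIES ((0 OR 1) OR (0 XOR 0))) -> 1
  row 22 [10110]: ((NOT 1 OR (1 XOR 1)) IMPLIES ((0 OR 1) OR (1 XOR 1))) -> 1
  row 23 [10111]: ((NOT 1 OR (1 XOR 1)) IMPLIES ((0 OR 1) OR (1 XOR 1))) -> 1
  row 24 [11000]: ((NOT 0 OR (0 XOR 0)) IMPLIES ((1 OR 1) OR (0 XOR 0))) -> 1
  row 25 [11001]: ((NOT 0 OR (0 XOR 0)) IMPLIES ((1 OR 1) OR (0 XOR 0))) -> 1
  row 26 [11010]: ((NOT 1 OR (0 XOR 0)) IMPLIES ((1 OR 1) OR (1 XOR 1))) -> 1
  row 27 [11011]: ((NOT 1 OR (0 XOR 0)) IMPLIES ((1 OR 1) OR (1 XOR 1))) -> 1
  row 28 [11100]: ((NOT 0 OR (1 XOR 1)) IMPLIES ((1 OR 1) OR (0 XOR 0))) -> 1
  row 29 [11101]: ((NOT 0 OR (1 XOR 1)) IMPLIES ((1 OR 1) OR (0 XOR 0))) -> 1
  row 30 [11110]: ((NOT 1 OR (1 XOR 1)) IMPLIES ((1 OR 1) OR (1 XOR 1))) -> 1
  row 31 [11111]: ((NOT 1 OR (1 XOR 1)) IMPLIES ((1 OR 1) OR (1 XOR 1))) -> 1
Full result column, 4 rows per line (a,b,c fixed per line; d,e runs 00..11 left to right):
  rows 0-3 [a,b,c=000]: 0011  = hex 3
  rows 4-7 [a,b,c=001]: 0011  = hex 3
  rows 8-11 [a,b,c=010]: 1111  = hex F
  rows 12-15 [a,b,c=011]: 1111  = hex F
  rows 16-19 [a,b,c=100]: 1111  = hex F
  rows 20-23 [a,b,c=101]: 1111  = hex F
  rows 24-27 [a,b,c=110]: 1111  = hex F
  rows 28-31 [a,b,c=111]: 1111  = hex F
Output column (row 0 .. row 31) = 00110011111111111111111111111111
Output column grouped in 4s = 0011 0011 1111 1111 1111 1111 1111 1111 = 0x33FFFFFF
Convert to decimal digit by digit (value = value*16 + digit):
  3 -> 3
  3*16 + 3 = 51
  51*16 + 15 (F) = 831
  831*16 + 15 (F) = 13311
  13311*16 + 15 (F) = 212991
  212991*16 + 15 (F) = 3407871
  3407871*16 + 15 (F) = 54525951
  54525951*16 + 15 (F) = 872415231
Decimal = 872415231

872415231


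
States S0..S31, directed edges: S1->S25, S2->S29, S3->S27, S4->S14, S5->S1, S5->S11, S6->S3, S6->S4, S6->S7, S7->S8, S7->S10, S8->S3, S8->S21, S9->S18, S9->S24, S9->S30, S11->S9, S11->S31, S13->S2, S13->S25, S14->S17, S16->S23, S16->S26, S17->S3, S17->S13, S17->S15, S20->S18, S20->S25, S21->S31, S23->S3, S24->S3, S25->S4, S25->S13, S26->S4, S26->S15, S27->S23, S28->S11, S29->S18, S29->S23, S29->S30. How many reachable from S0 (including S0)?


BFS from S0:
  layer 0: {S0}
Reachable set: {S0}
Count = 1

1


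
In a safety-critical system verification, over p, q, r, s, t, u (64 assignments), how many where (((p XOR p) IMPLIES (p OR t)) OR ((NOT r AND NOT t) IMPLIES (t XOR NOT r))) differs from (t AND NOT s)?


F1 = (((p XOR p) IMPLIES (p OR t)) OR ((NOT r AND NOT t) IMPLIES (t XOR NOT r)))
F2 = (t AND NOT s)
Evaluate both on each of 64 rows (bits = p,q,r,s,t,u):
  row 0 [000000]: F1=1 F2=0 (differ) -> 1
  row 1 [000001]: F1=1 F2=0 (differ) -> 1
  row 2 [000010]: F1=1 F2=1 -> 0
  row 3 [000011]: F1=1 F2=1 -> 0
  row 4 [000100]: F1=1 F2=0 (differ) -> 1
  (every remaining row is evaluated the same way; all 64 results are listed next)
Full result column, 8 rows per line (p,q,r fixed per line; s,t,u runs 000..111 left to right):
  rows 0-7 [p,q,r=000]: 11001111  (ones: 6)
  rows 8-15 [p,q,r=001]: 11001111  (ones: 6)
  rows 16-23 [p,q,r=010]: 11001111  (ones: 6)
  rows 24-31 [p,q,r=011]: 11001111  (ones: 6)
  rows 32-39 [p,q,r=100]: 11001111  (ones: 6)
  rows 40-47 [p,q,r=101]: 11001111  (ones: 6)
  rows 48-55 [p,q,r=110]: 11001111  (ones: 6)
  rows 56-63 [p,q,r=111]: 11001111  (ones: 6)
Disagreements = 6+6+6+6+6+6+6+6 = 48

48


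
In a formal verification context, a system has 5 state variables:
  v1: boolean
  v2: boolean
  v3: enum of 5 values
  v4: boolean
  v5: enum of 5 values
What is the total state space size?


State space = product of domain sizes of all variables.
Domain sizes:
  v1 (boolean): 2
  v2 (boolean): 2
  v3 (enum of 5 values): 5
  v4 (boolean): 2
  v5 (enum of 5 values): 5
Product = 2 * 2 * 5 * 2 * 5 = 200

200


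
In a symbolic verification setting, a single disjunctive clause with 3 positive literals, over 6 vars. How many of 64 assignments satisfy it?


Step 1: Total=2^6=64
Step 2: Unsat when all 3 false: 2^3=8
Step 3: Sat=64-8=56

56


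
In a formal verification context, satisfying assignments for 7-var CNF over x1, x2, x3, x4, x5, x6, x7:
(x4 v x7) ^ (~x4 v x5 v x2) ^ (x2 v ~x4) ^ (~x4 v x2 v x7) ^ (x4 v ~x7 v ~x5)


CNF with 5 clauses over 7 vars (128 assignments).
An assignment satisfies CNF iff every clause has >=1 true literal.
Check each row (bits = x1,x2,x3,x4,x5,x6,x7; clause T/F shown):
  row 0 [0000000]: clauses=FTTTT -> 0
  row 1 [0000001]: clauses=TTTTT -> 1
  row 2 [0000010]: clauses=FTTTT -> 0
  row 3 [0000011]: clauses=TTTTT -> 1
  row 4 [0000100]: clauses=FTTTT -> 0
  (every remaining row is evaluated the same way; all 128 results are listed next)
Full result column, 8 rows per line (x1,x2,x3,x4 fixed per line; x5,x6,x7 runs 000..111 left to right):
  rows 0-7 [x1,x2,x3,x4=0000]: 01010000  (ones: 2)
  rows 8-15 [x1,x2,x3,x4=0001]: 00000000  (ones: 0)
  rows 16-23 [x1,x2,x3,x4=0010]: 01010000  (ones: 2)
  rows 24-31 [x1,x2,x3,x4=0011]: 00000000  (ones: 0)
  rows 32-39 [x1,x2,x3,x4=0100]: 01010000  (ones: 2)
  rows 40-47 [x1,x2,x3,x4=0101]: 11111111  (ones: 8)
  rows 48-55 [x1,x2,x3,x4=0110]: 01010000  (ones: 2)
  rows 56-63 [x1,x2,x3,x4=0111]: 11111111  (ones: 8)
  rows 64-71 [x1,x2,x3,x4=1000]: 01010000  (ones: 2)
  rows 72-79 [x1,x2,x3,x4=1001]: 00000000  (ones: 0)
  rows 80-87 [x1,x2,x3,x4=1010]: 01010000  (ones: 2)
  rows 88-95 [x1,x2,x3,x4=1011]: 00000000  (ones: 0)
  rows 96-103 [x1,x2,x3,x4=1100]: 01010000  (ones: 2)
  rows 104-111 [x1,x2,x3,x4=1101]: 11111111  (ones: 8)
  rows 112-119 [x1,x2,x3,x4=1110]: 01010000  (ones: 2)
  rows 120-127 [x1,x2,x3,x4=1111]: 11111111  (ones: 8)
Satisfying assignments = 2+0+2+0+2+8+2+8+2+0+2+0+2+8+2+8 = 48

48


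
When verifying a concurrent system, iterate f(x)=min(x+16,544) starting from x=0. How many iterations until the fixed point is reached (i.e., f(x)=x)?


Step 1: x=0, cap=544, increment=16
Step 2: x grows by 16 each step until capped at 544; fixed point is x=544
Step 3: iterations = ceil(544/16) = 34

34


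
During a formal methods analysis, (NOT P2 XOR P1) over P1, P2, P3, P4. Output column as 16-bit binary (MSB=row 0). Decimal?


Formula: (NOT P2 XOR P1) over P1, P2, P3, P4 (16 rows)
Evaluate each row (bits = P1,P2,P3,P4, MSB first):
  row 0 [0000]: (NOT 0 XOR 0) -> 1
  row 1 [0001]: (NOT 0 XOR 0) -> 1
  row 2 [0010]: (NOT 0 XOR 0) -> 1
  row 3 [0011]: (NOT 0 XOR 0) -> 1
  row 4 [0100]: (NOT 1 XOR 0) -> 0
  row 5 [0101]: (NOT 1 XOR 0) -> 0
  row 6 [0110]: (NOT 1 XOR 0) -> 0
  row 7 [0111]: (NOT 1 XOR 0) -> 0
  row 8 [1000]: (NOT 0 XOR 1) -> 0
  row 9 [1001]: (NOT 0 XOR 1) -> 0
  row 10 [1010]: (NOT 0 XOR 1) -> 0
  row 11 [1011]: (NOT 0 XOR 1) -> 0
  row 12 [1100]: (NOT 1 XOR 1) -> 1
  row 13 [1101]: (NOT 1 XOR 1) -> 1
  row 14 [1110]: (NOT 1 XOR 1) -> 1
  row 15 [1111]: (NOT 1 XOR 1) -> 1
Full result column, 4 rows per line (P1,P2 fixed per line; P3,P4 runs 00..11 left to right):
  rows 0-3 [P1,P2=00]: 1111  = hex F
  rows 4-7 [P1,P2=01]: 0000  = hex 0
  rows 8-11 [P1,P2=10]: 0000  = hex 0
  rows 12-15 [P1,P2=11]: 1111  = hex F
Output column (row 0 .. row 15) = 1111000000001111
Output column grouped in 4s = 1111 0000 0000 1111 = 0xF00F
Convert to decimal digit by digit (value = value*16 + digit):
  F -> 15
  15*16 + 0 = 240
  240*16 + 0 = 3840
  3840*16 + 15 (F) = 61455
Decimal = 61455

61455


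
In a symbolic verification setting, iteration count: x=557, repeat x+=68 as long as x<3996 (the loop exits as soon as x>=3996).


Step 1: x goes from 557 toward 3996 by 68; the body runs while x<3996, so iterations = ceil((bound-start)/step)
Step 2: Distance=3439
Step 3: ceil(3439/68)=51

51


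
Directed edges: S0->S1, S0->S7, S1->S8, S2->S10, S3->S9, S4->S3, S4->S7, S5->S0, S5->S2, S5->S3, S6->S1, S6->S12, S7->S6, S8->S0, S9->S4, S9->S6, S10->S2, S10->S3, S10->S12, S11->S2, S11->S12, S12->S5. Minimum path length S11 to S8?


BFS layer-by-layer from S11:
  dist 0: {S11}
  dist 1: {S2, S12}
  dist 2: {S5, S10}
  dist 3: {S0, S3}
  dist 4: {S1, S7, S9}
  dist 5: {S4, S6, S8}
  -> S8 reached at distance 5
Shortest path length = 5

5


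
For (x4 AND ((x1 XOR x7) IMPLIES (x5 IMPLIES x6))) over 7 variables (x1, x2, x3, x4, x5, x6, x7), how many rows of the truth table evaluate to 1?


Formula: (x4 AND ((x1 XOR x7) IMPLIES (x5 IMPLIES x6))) over 7 vars (128 rows)
Evaluate each row (x1, x2, x3, x4, x5, x6, x7 as bits, MSB first):
  row 0 [0000000]: (0 AND ((0 XOR 0) IMPLIES (0 IMPLIES 0))) -> 0
  row 1 [0000001]: (0 AND ((0 XOR 1) IMPLIES (0 IMPLIES 0))) -> 0
  row 2 [0000010]: (0 AND ((0 XOR 0) IMPLIES (0 IMPLIES 1))) -> 0
  row 3 [0000011]: (0 AND ((0 XOR 1) IMPLIES (0 IMPLIES 1))) -> 0
  row 4 [0000100]: (0 AND ((0 XOR 0) IMPLIES (1 IMPLIES 0))) -> 0
  (every remaining row is evaluated the same way; all 128 results are listed next)
Full result column, 8 rows per line (x1,x2,x3,x4 fixed per line; x5,x6,x7 runs 000..111 left to right):
  rows 0-7 [x1,x2,x3,x4=0000]: 00000000  (ones: 0)
  rows 8-15 [x1,x2,x3,x4=0001]: 11111011  (ones: 7)
  rows 16-23 [x1,x2,x3,x4=0010]: 00000000  (ones: 0)
  rows 24-31 [x1,x2,x3,x4=0011]: 11111011  (ones: 7)
  rows 32-39 [x1,x2,x3,x4=0100]: 00000000  (ones: 0)
  rows 40-47 [x1,x2,x3,x4=0101]: 11111011  (ones: 7)
  rows 48-55 [x1,x2,x3,x4=0110]: 00000000  (ones: 0)
  rows 56-63 [x1,x2,x3,x4=0111]: 11111011  (ones: 7)
  rows 64-71 [x1,x2,x3,x4=1000]: 00000000  (ones: 0)
  rows 72-79 [x1,x2,x3,x4=1001]: 11110111  (ones: 7)
  rows 80-87 [x1,x2,x3,x4=1010]: 00000000  (ones: 0)
  rows 88-95 [x1,x2,x3,x4=1011]: 11110111  (ones: 7)
  rows 96-103 [x1,x2,x3,x4=1100]: 00000000  (ones: 0)
  rows 104-111 [x1,x2,x3,x4=1101]: 11110111  (ones: 7)
  rows 112-119 [x1,x2,x3,x4=1110]: 00000000  (ones: 0)
  rows 120-127 [x1,x2,x3,x4=1111]: 11110111  (ones: 7)
Count of 1-rows = 0+7+0+7+0+7+0+7+0+7+0+7+0+7+0+7 = 56

56


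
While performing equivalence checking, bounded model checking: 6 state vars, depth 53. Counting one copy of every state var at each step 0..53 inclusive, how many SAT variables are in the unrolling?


BMC unrolls to depth k, creating one copy of each state var for steps 0..k.
Step count = 53 + 1 = 54 (steps 0 through 53)
Vars per step = 6
Total = 6 * 54 = 324

324


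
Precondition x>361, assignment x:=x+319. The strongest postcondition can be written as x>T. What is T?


Formula: sp(P, x:=E) = exists old_x. (x = E[old_x/x]) AND P[old_x/x] (old_x is the value of x before the assignment; eliminate old_x by solving x = E[old_x/x] for old_x)
Step 1: Precondition P: x>361, i.e. old_x > 361
Step 2: Assignment gives x = old_x + 319, so old_x = x - 319
Step 3: Substitute into P: x - 319 > 361
Step 4: Simplify: x > 361+319 = 680

680


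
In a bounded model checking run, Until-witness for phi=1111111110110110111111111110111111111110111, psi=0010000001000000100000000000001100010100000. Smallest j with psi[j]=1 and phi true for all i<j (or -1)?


(phi U psi) at 0: need smallest j with psi[j]=1 and phi[i]=1 for all i in [0,j).
Scan from step 0:
  step 0: phi=1, psi=0 -> continue
  step 1: phi=1, psi=0 -> continue
  step 2: psi=1 and phi held for [0,2) -> witness found
Witness step = 2

2


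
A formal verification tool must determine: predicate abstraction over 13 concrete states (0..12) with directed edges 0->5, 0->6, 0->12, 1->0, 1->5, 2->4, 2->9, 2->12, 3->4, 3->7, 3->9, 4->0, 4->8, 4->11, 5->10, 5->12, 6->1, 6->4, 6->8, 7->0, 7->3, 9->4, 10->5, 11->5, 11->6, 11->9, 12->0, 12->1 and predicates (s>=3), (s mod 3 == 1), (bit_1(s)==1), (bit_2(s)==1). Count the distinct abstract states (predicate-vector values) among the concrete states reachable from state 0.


BFS from 0:
Concrete reachable: {0, 1, 4, 5, 6, 8, 9, 10, 11, 12}
Abstract via predicates (s>=3), (s mod 3 == 1), (bit_1(s)==1), (bit_2(s)==1):
  (0,0,0,0) <- {0}
  (0,1,0,0) <- {1}
  (1,0,0,0) <- {8, 9}
  (1,0,0,1) <- {5, 12}
  (1,0,1,0) <- {11}
  (1,0,1,1) <- {6}
  (1,1,0,1) <- {4}
  (1,1,1,0) <- {10}
Distinct abstract states = 8

8


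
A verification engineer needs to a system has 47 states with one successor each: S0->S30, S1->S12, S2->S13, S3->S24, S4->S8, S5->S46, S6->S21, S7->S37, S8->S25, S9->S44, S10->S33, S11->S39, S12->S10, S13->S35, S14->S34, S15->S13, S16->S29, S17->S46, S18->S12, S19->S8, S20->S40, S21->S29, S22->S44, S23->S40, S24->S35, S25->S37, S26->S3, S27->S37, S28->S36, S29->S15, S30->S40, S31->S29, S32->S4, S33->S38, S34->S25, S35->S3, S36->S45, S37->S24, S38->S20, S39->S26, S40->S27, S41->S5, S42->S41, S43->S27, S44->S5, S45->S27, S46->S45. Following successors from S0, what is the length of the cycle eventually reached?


Trace from S0 until a state repeats:
  S0 -> S30 -> S40 -> S27 -> S37 -> S24 -> S35 -> S3 -> S24
S24 first seen at step 5, revisited at step 8.
Cycle length = 8 - 5 = 3

3


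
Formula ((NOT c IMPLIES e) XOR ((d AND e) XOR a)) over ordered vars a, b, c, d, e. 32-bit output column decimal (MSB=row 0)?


Formula: ((NOT c IMPLIES e) XOR ((d AND e) XOR a)) over a, b, c, d, e (32 rows)
Evaluate each row (bits = a,b,c,d,e, MSB first):
  row 0 [00000]: ((NOT 0 IMPLIES 0) XOR ((0 AND 0) XOR 0)) -> 0
  row 1 [00001]: ((NOT 0 IMPLIES 1) XOR ((0 AND 1) XOR 0)) -> 1
  row 2 [00010]: ((NOT 0 IMPLIES 0) XOR ((1 AND 0) XOR 0)) -> 0
  row 3 [00011]: ((NOT 0 IMPLIES 1) XOR ((1 AND 1) XOR 0)) -> 0
  row 4 [00100]: ((NOT 1 IMPLIES 0) XOR ((0 AND 0) XOR 0)) -> 1
  row 5 [00101]: ((NOT 1 IMPLIES 1) XOR ((0 AND 1) XOR 0)) -> 1
  row 6 [00110]: ((NOT 1 IMPLIES 0) XOR ((1 AND 0) XOR 0)) -> 1
  row 7 [00111]: ((NOT 1 IMPLIES 1) XOR ((1 AND 1) XOR 0)) -> 0
  row 8 [01000]: ((NOT 0 IMPLIES 0) XOR ((0 AND 0) XOR 0)) -> 0
  row 9 [01001]: ((NOT 0 IMPLIES 1) XOR ((0 AND 1) XOR 0)) -> 1
  row 10 [01010]: ((NOT 0 IMPLIES 0) XOR ((1 AND 0) XOR 0)) -> 0
  row 11 [01011]: ((NOT 0 IMPLIES 1) XOR ((1 AND 1) XOR 0)) -> 0
  row 12 [01100]: ((NOT 1 IMPLIES 0) XOR ((0 AND 0) XOR 0)) -> 1
  row 13 [01101]: ((NOT 1 IMPLIES 1) XOR ((0 AND 1) XOR 0)) -> 1
  row 14 [01110]: ((NOT 1 IMPLIES 0) XOR ((1 AND 0) XOR 0)) -> 1
  row 15 [01111]: ((NOT 1 IMPLIES 1) XOR ((1 AND 1) XOR 0)) -> 0
  row 16 [10000]: ((NOT 0 IMPLIES 0) XOR ((0 AND 0) XOR 1)) -> 1
  row 17 [10001]: ((NOT 0 IMPLIES 1) XOR ((0 AND 1) XOR 1)) -> 0
  row 18 [10010]: ((NOT 0 IMPLIES 0) XOR ((1 AND 0) XOR 1)) -> 1
  row 19 [10011]: ((NOT 0 IMPLIES 1) XOR ((1 AND 1) XOR 1)) -> 1
  row 20 [10100]: ((NOT 1 IMPLIES 0) XOR ((0 AND 0) XOR 1)) -> 0
  row 21 [10101]: ((NOT 1 IMPLIES 1) XOR ((0 AND 1) XOR 1)) -> 0
  row 22 [10110]: ((NOT 1 IMPLIES 0) XOR ((1 AND 0) XOR 1)) -> 0
  row 23 [10111]: ((NOT 1 IMPLIES 1) XOR ((1 AND 1) XOR 1)) -> 1
  row 24 [11000]: ((NOT 0 IMPLIES 0) XOR ((0 AND 0) XOR 1)) -> 1
  row 25 [11001]: ((NOT 0 IMPLIES 1) XOR ((0 AND 1) XOR 1)) -> 0
  row 26 [11010]: ((NOT 0 IMPLIES 0) XOR ((1 AND 0) XOR 1)) -> 1
  row 27 [11011]: ((NOT 0 IMPLIES 1) XOR ((1 AND 1) XOR 1)) -> 1
  row 28 [11100]: ((NOT 1 IMPLIES 0) XOR ((0 AND 0) XOR 1)) -> 0
  row 29 [11101]: ((NOT 1 IMPLIES 1) XOR ((0 AND 1) XOR 1)) -> 0
  row 30 [11110]: ((NOT 1 IMPLIES 0) XOR ((1 AND 0) XOR 1)) -> 0
  row 31 [11111]: ((NOT 1 IMPLIES 1) XOR ((1 AND 1) XOR 1)) -> 1
Full result column, 4 rows per line (a,b,c fixed per line; d,e runs 00..11 left to right):
  rows 0-3 [a,b,c=000]: 0100  = hex 4
  rows 4-7 [a,b,c=001]: 1110  = hex E
  rows 8-11 [a,b,c=010]: 0100  = hex 4
  rows 12-15 [a,b,c=011]: 1110  = hex E
  rows 16-19 [a,b,c=100]: 1011  = hex B
  rows 20-23 [a,b,c=101]: 0001  = hex 1
  rows 24-27 [a,b,c=110]: 1011  = hex B
  rows 28-31 [a,b,c=111]: 0001  = hex 1
Output column (row 0 .. row 31) = 01001110010011101011000110110001
Output column grouped in 4s = 0100 1110 0100 1110 1011 0001 1011 0001 = 0x4E4EB1B1
Convert to decimal digit by digit (value = value*16 + digit):
  4 -> 4
  4*16 + 14 (E) = 78
  78*16 + 4 = 1252
  1252*16 + 14 (E) = 20046
  20046*16 + 11 (B) = 320747
  320747*16 + 1 = 5131953
  5131953*16 + 11 (B) = 82111259
  82111259*16 + 1 = 1313780145
Decimal = 1313780145

1313780145


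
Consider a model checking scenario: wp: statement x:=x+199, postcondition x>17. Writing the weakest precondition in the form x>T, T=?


Formula: wp(x:=E, P) = P[E/x] (substitute E for x in postcondition)
Step 1: Postcondition: x>17
Step 2: Substitute x+199 for x: x+199>17
Step 3: Solve for x: x > 17-199 = -182

-182


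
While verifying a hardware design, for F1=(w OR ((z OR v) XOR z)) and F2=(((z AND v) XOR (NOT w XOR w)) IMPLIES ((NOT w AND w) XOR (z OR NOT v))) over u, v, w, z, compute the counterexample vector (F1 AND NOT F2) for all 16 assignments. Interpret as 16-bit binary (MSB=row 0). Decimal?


F1 = (w OR ((z OR v) XOR z))
F2 = (((z AND v) XOR (NOT w XOR w)) IMPLIES ((NOT w AND w) XOR (z OR NOT v)))
Counterexample to F1=>F2 is where F1=1 and F2=0.
Evaluate each row (bits = u,v,w,z, MSB first):
  row 0 [0000]: F1=0 F2=1 -> F1&~F2 -> 0
  row 1 [0001]: F1=0 F2=1 -> F1&~F2 -> 0
  row 2 [0010]: F1=1 F2=1 -> F1&~F2 -> 0
  row 3 [0011]: F1=1 F2=1 -> F1&~F2 -> 0
  row 4 [0100]: F1=1 F2=0 -> F1&~F2 -> 1
  row 5 [0101]: F1=0 F2=1 -> F1&~F2 -> 0
  row 6 [0110]: F1=1 F2=0 -> F1&~F2 -> 1
  row 7 [0111]: F1=1 F2=1 -> F1&~F2 -> 0
  row 8 [1000]: F1=0 F2=1 -> F1&~F2 -> 0
  row 9 [1001]: F1=0 F2=1 -> F1&~F2 -> 0
  row 10 [1010]: F1=1 F2=1 -> F1&~F2 -> 0
  row 11 [1011]: F1=1 F2=1 -> F1&~F2 -> 0
  row 12 [1100]: F1=1 F2=0 -> F1&~F2 -> 1
  row 13 [1101]: F1=0 F2=1 -> F1&~F2 -> 0
  row 14 [1110]: F1=1 F2=0 -> F1&~F2 -> 1
  row 15 [1111]: F1=1 F2=1 -> F1&~F2 -> 0
Full result column, 4 rows per line (u,v fixed per line; w,z runs 00..11 left to right):
  rows 0-3 [u,v=00]: 0000  = hex 0
  rows 4-7 [u,v=01]: 1010  = hex A
  rows 8-11 [u,v=10]: 0000  = hex 0
  rows 12-15 [u,v=11]: 1010  = hex A
Counterexample vector (row 0 .. row 15) = 0000101000001010
Output column grouped in 4s = 0000 1010 0000 1010 = 0x0A0A
Convert to decimal digit by digit (value = value*16 + digit):
  0 -> 0
  0*16 + 10 (A) = 10
  10*16 + 0 = 160
  160*16 + 10 (A) = 2570
Decimal = 2570

2570


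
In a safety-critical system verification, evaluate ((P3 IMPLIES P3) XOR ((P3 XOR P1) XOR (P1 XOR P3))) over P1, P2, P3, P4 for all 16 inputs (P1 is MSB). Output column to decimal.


Formula: ((P3 IMPLIES P3) XOR ((P3 XOR P1) XOR (P1 XOR P3))) over P1, P2, P3, P4 (16 rows)
Evaluate each row (bits = P1,P2,P3,P4, MSB first):
  row 0 [0000]: ((0 IMPLIES 0) XOR ((0 XOR 0) XOR (0 XOR 0))) -> 1
  row 1 [0001]: ((0 IMPLIES 0) XOR ((0 XOR 0) XOR (0 XOR 0))) -> 1
  row 2 [0010]: ((1 IMPLIES 1) XOR ((1 XOR 0) XOR (0 XOR 1))) -> 1
  row 3 [0011]: ((1 IMPLIES 1) XOR ((1 XOR 0) XOR (0 XOR 1))) -> 1
  row 4 [0100]: ((0 IMPLIES 0) XOR ((0 XOR 0) XOR (0 XOR 0))) -> 1
  row 5 [0101]: ((0 IMPLIES 0) XOR ((0 XOR 0) XOR (0 XOR 0))) -> 1
  row 6 [0110]: ((1 IMPLIES 1) XOR ((1 XOR 0) XOR (0 XOR 1))) -> 1
  row 7 [0111]: ((1 IMPLIES 1) XOR ((1 XOR 0) XOR (0 XOR 1))) -> 1
  row 8 [1000]: ((0 IMPLIES 0) XOR ((0 XOR 1) XOR (1 XOR 0))) -> 1
  row 9 [1001]: ((0 IMPLIES 0) XOR ((0 XOR 1) XOR (1 XOR 0))) -> 1
  row 10 [1010]: ((1 IMPLIES 1) XOR ((1 XOR 1) XOR (1 XOR 1))) -> 1
  row 11 [1011]: ((1 IMPLIES 1) XOR ((1 XOR 1) XOR (1 XOR 1))) -> 1
  row 12 [1100]: ((0 IMPLIES 0) XOR ((0 XOR 1) XOR (1 XOR 0))) -> 1
  row 13 [1101]: ((0 IMPLIES 0) XOR ((0 XOR 1) XOR (1 XOR 0))) -> 1
  row 14 [1110]: ((1 IMPLIES 1) XOR ((1 XOR 1) XOR (1 XOR 1))) -> 1
  row 15 [1111]: ((1 IMPLIES 1) XOR ((1 XOR 1) XOR (1 XOR 1))) -> 1
Full result column, 4 rows per line (P1,P2 fixed per line; P3,P4 runs 00..11 left to right):
  rows 0-3 [P1,P2=00]: 1111  = hex F
  rows 4-7 [P1,P2=01]: 1111  = hex F
  rows 8-11 [P1,P2=10]: 1111  = hex F
  rows 12-15 [P1,P2=11]: 1111  = hex F
Output column (row 0 .. row 15) = 1111111111111111
Output column grouped in 4s = 1111 1111 1111 1111 = 0xFFFF
Convert to decimal digit by digit (value = value*16 + digit):
  F -> 15
  15*16 + 15 (F) = 255
  255*16 + 15 (F) = 4095
  4095*16 + 15 (F) = 65535
Decimal = 65535

65535


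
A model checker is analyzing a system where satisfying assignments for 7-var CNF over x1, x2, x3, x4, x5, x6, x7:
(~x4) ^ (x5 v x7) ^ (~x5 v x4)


CNF with 3 clauses over 7 vars (128 assignments).
An assignment satisfies CNF iff every clause has >=1 true literal.
Check each row (bits = x1,x2,x3,x4,x5,x6,x7; clause T/F shown):
  row 0 [0000000]: clauses=TFT -> 0
  row 1 [0000001]: clauses=TTT -> 1
  row 2 [0000010]: clauses=TFT -> 0
  row 3 [0000011]: clauses=TTT -> 1
  row 4 [0000100]: clauses=TTF -> 0
  (every remaining row is evaluated the same way; all 128 results are listed next)
Full result column, 8 rows per line (x1,x2,x3,x4 fixed per line; x5,x6,x7 runs 000..111 left to right):
  rows 0-7 [x1,x2,x3,x4=0000]: 01010000  (ones: 2)
  rows 8-15 [x1,x2,x3,x4=0001]: 00000000  (ones: 0)
  rows 16-23 [x1,x2,x3,x4=0010]: 01010000  (ones: 2)
  rows 24-31 [x1,x2,x3,x4=0011]: 00000000  (ones: 0)
  rows 32-39 [x1,x2,x3,x4=0100]: 01010000  (ones: 2)
  rows 40-47 [x1,x2,x3,x4=0101]: 00000000  (ones: 0)
  rows 48-55 [x1,x2,x3,x4=0110]: 01010000  (ones: 2)
  rows 56-63 [x1,x2,x3,x4=0111]: 00000000  (ones: 0)
  rows 64-71 [x1,x2,x3,x4=1000]: 01010000  (ones: 2)
  rows 72-79 [x1,x2,x3,x4=1001]: 00000000  (ones: 0)
  rows 80-87 [x1,x2,x3,x4=1010]: 01010000  (ones: 2)
  rows 88-95 [x1,x2,x3,x4=1011]: 00000000  (ones: 0)
  rows 96-103 [x1,x2,x3,x4=1100]: 01010000  (ones: 2)
  rows 104-111 [x1,x2,x3,x4=1101]: 00000000  (ones: 0)
  rows 112-119 [x1,x2,x3,x4=1110]: 01010000  (ones: 2)
  rows 120-127 [x1,x2,x3,x4=1111]: 00000000  (ones: 0)
Satisfying assignments = 2+0+2+0+2+0+2+0+2+0+2+0+2+0+2+0 = 16

16


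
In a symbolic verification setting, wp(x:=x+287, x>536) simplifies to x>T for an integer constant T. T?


Formula: wp(x:=E, P) = P[E/x] (substitute E for x in postcondition)
Step 1: Postcondition: x>536
Step 2: Substitute x+287 for x: x+287>536
Step 3: Solve for x: x > 536-287 = 249

249


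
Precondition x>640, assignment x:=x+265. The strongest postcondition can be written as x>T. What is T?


Formula: sp(P, x:=E) = exists old_x. (x = E[old_x/x]) AND P[old_x/x] (old_x is the value of x before the assignment; eliminate old_x by solving x = E[old_x/x] for old_x)
Step 1: Precondition P: x>640, i.e. old_x > 640
Step 2: Assignment gives x = old_x + 265, so old_x = x - 265
Step 3: Substitute into P: x - 265 > 640
Step 4: Simplify: x > 640+265 = 905

905


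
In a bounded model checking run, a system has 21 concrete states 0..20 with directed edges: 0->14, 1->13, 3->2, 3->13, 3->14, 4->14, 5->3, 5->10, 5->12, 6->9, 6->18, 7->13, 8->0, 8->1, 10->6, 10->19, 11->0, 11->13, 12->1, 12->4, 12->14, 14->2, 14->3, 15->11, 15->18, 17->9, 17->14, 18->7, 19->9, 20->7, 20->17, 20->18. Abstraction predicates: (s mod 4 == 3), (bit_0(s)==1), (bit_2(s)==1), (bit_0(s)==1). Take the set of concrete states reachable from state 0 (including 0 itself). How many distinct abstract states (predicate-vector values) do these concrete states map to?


BFS from 0:
Concrete reachable: {0, 2, 3, 13, 14}
Abstract via predicates (s mod 4 == 3), (bit_0(s)==1), (bit_2(s)==1), (bit_0(s)==1):
  (0,0,0,0) <- {0, 2}
  (0,0,1,0) <- {14}
  (0,1,1,1) <- {13}
  (1,1,0,1) <- {3}
Distinct abstract states = 4

4


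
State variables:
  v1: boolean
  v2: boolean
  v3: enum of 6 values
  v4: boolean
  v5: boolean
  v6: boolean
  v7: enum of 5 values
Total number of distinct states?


State space = product of domain sizes of all variables.
Domain sizes:
  v1 (boolean): 2
  v2 (boolean): 2
  v3 (enum of 6 values): 6
  v4 (boolean): 2
  v5 (boolean): 2
  v6 (boolean): 2
  v7 (enum of 5 values): 5
Product = 2 * 2 * 6 * 2 * 2 * 2 * 5 = 960

960


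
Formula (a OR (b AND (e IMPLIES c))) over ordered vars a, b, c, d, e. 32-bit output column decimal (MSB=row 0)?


Formula: (a OR (b AND (e IMPLIES c))) over a, b, c, d, e (32 rows)
Evaluate each row (bits = a,b,c,d,e, MSB first):
  row 0 [00000]: (0 OR (0 AND (0 IMPLIES 0))) -> 0
  row 1 [00001]: (0 OR (0 AND (1 IMPLIES 0))) -> 0
  row 2 [00010]: (0 OR (0 AND (0 IMPLIES 0))) -> 0
  row 3 [00011]: (0 OR (0 AND (1 IMPLIES 0))) -> 0
  row 4 [00100]: (0 OR (0 AND (0 IMPLIES 1))) -> 0
  row 5 [00101]: (0 OR (0 AND (1 IMPLIES 1))) -> 0
  row 6 [00110]: (0 OR (0 AND (0 IMPLIES 1))) -> 0
  row 7 [00111]: (0 OR (0 AND (1 IMPLIES 1))) -> 0
  row 8 [01000]: (0 OR (1 AND (0 IMPLIES 0))) -> 1
  row 9 [01001]: (0 OR (1 AND (1 IMPLIES 0))) -> 0
  row 10 [01010]: (0 OR (1 AND (0 IMPLIES 0))) -> 1
  row 11 [01011]: (0 OR (1 AND (1 IMPLIES 0))) -> 0
  row 12 [01100]: (0 OR (1 AND (0 IMPLIES 1))) -> 1
  row 13 [01101]: (0 OR (1 AND (1 IMPLIES 1))) -> 1
  row 14 [01110]: (0 OR (1 AND (0 IMPLIES 1))) -> 1
  row 15 [01111]: (0 OR (1 AND (1 IMPLIES 1))) -> 1
  row 16 [10000]: (1 OR (0 AND (0 IMPLIES 0))) -> 1
  row 17 [10001]: (1 OR (0 AND (1 IMPLIES 0))) -> 1
  row 18 [10010]: (1 OR (0 AND (0 IMPLIES 0))) -> 1
  row 19 [10011]: (1 OR (0 AND (1 IMPLIES 0))) -> 1
  row 20 [10100]: (1 OR (0 AND (0 IMPLIES 1))) -> 1
  row 21 [10101]: (1 OR (0 AND (1 IMPLIES 1))) -> 1
  row 22 [10110]: (1 OR (0 AND (0 IMPLIES 1))) -> 1
  row 23 [10111]: (1 OR (0 AND (1 IMPLIES 1))) -> 1
  row 24 [11000]: (1 OR (1 AND (0 IMPLIES 0))) -> 1
  row 25 [11001]: (1 OR (1 AND (1 IMPLIES 0))) -> 1
  row 26 [11010]: (1 OR (1 AND (0 IMPLIES 0))) -> 1
  row 27 [11011]: (1 OR (1 AND (1 IMPLIES 0))) -> 1
  row 28 [11100]: (1 OR (1 AND (0 IMPLIES 1))) -> 1
  row 29 [11101]: (1 OR (1 AND (1 IMPLIES 1))) -> 1
  row 30 [11110]: (1 OR (1 AND (0 IMPLIES 1))) -> 1
  row 31 [11111]: (1 OR (1 AND (1 IMPLIES 1))) -> 1
Full result column, 4 rows per line (a,b,c fixed per line; d,e runs 00..11 left to right):
  rows 0-3 [a,b,c=000]: 0000  = hex 0
  rows 4-7 [a,b,c=001]: 0000  = hex 0
  rows 8-11 [a,b,c=010]: 1010  = hex A
  rows 12-15 [a,b,c=011]: 1111  = hex F
  rows 16-19 [a,b,c=100]: 1111  = hex F
  rows 20-23 [a,b,c=101]: 1111  = hex F
  rows 24-27 [a,b,c=110]: 1111  = hex F
  rows 28-31 [a,b,c=111]: 1111  = hex F
Output column (row 0 .. row 31) = 00000000101011111111111111111111
Output column grouped in 4s = 0000 0000 1010 1111 1111 1111 1111 1111 = 0x00AFFFFF
Convert to decimal digit by digit (value = value*16 + digit):
  0 -> 0
  0*16 + 0 = 0
  0*16 + 10 (A) = 10
  10*16 + 15 (F) = 175
  175*16 + 15 (F) = 2815
  2815*16 + 15 (F) = 45055
  45055*16 + 15 (F) = 720895
  720895*16 + 15 (F) = 11534335
Decimal = 11534335

11534335


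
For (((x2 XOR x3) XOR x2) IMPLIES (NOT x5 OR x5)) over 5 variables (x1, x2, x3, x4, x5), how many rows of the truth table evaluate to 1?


Formula: (((x2 XOR x3) XOR x2) IMPLIES (NOT x5 OR x5)) over 5 vars (32 rows)
Evaluate each row (x1, x2, x3, x4, x5 as bits, MSB first):
  row 0 [00000]: (((0 XOR 0) XOR 0) IMPLIES (NOT 0 OR 0)) -> 1
  row 1 [00001]: (((0 XOR 0) XOR 0) IMPLIES (NOT 1 OR 1)) -> 1
  row 2 [00010]: (((0 XOR 0) XOR 0) IMPLIES (NOT 0 OR 0)) -> 1
  row 3 [00011]: (((0 XOR 0) XOR 0) IMPLIES (NOT 1 OR 1)) -> 1
  row 4 [00100]: (((0 XOR 1) XOR 0) IMPLIES (NOT 0 OR 0)) -> 1
  row 5 [00101]: (((0 XOR 1) XOR 0) IMPLIES (NOT 1 OR 1)) -> 1
  row 6 [00110]: (((0 XOR 1) XOR 0) IMPLIES (NOT 0 OR 0)) -> 1
  row 7 [00111]: (((0 XOR 1) XOR 0) IMPLIES (NOT 1 OR 1)) -> 1
  row 8 [01000]: (((1 XOR 0) XOR 1) IMPLIES (NOT 0 OR 0)) -> 1
  row 9 [01001]: (((1 XOR 0) XOR 1) IMPLIES (NOT 1 OR 1)) -> 1
  row 10 [01010]: (((1 XOR 0) XOR 1) IMPLIES (NOT 0 OR 0)) -> 1
  row 11 [01011]: (((1 XOR 0) XOR 1) IMPLIES (NOT 1 OR 1)) -> 1
  row 12 [01100]: (((1 XOR 1) XOR 1) IMPLIES (NOT 0 OR 0)) -> 1
  row 13 [01101]: (((1 XOR 1) XOR 1) IMPLIES (NOT 1 OR 1)) -> 1
  row 14 [01110]: (((1 XOR 1) XOR 1) IMPLIES (NOT 0 OR 0)) -> 1
  row 15 [01111]: (((1 XOR 1) XOR 1) IMPLIES (NOT 1 OR 1)) -> 1
  row 16 [10000]: (((0 XOR 0) XOR 0) IMPLIES (NOT 0 OR 0)) -> 1
  row 17 [10001]: (((0 XOR 0) XOR 0) IMPLIES (NOT 1 OR 1)) -> 1
  row 18 [10010]: (((0 XOR 0) XOR 0) IMPLIES (NOT 0 OR 0)) -> 1
  row 19 [10011]: (((0 XOR 0) XOR 0) IMPLIES (NOT 1 OR 1)) -> 1
  row 20 [10100]: (((0 XOR 1) XOR 0) IMPLIES (NOT 0 OR 0)) -> 1
  row 21 [10101]: (((0 XOR 1) XOR 0) IMPLIES (NOT 1 OR 1)) -> 1
  row 22 [10110]: (((0 XOR 1) XOR 0) IMPLIES (NOT 0 OR 0)) -> 1
  row 23 [10111]: (((0 XOR 1) XOR 0) IMPLIES (NOT 1 OR 1)) -> 1
  row 24 [11000]: (((1 XOR 0) XOR 1) IMPLIES (NOT 0 OR 0)) -> 1
  row 25 [11001]: (((1 XOR 0) XOR 1) IMPLIES (NOT 1 OR 1)) -> 1
  row 26 [11010]: (((1 XOR 0) XOR 1) IMPLIES (NOT 0 OR 0)) -> 1
  row 27 [11011]: (((1 XOR 0) XOR 1) IMPLIES (NOT 1 OR 1)) -> 1
  row 28 [11100]: (((1 XOR 1) XOR 1) IMPLIES (NOT 0 OR 0)) -> 1
  row 29 [11101]: (((1 XOR 1) XOR 1) IMPLIES (NOT 1 OR 1)) -> 1
  row 30 [11110]: (((1 XOR 1) XOR 1) IMPLIES (NOT 0 OR 0)) -> 1
  row 31 [11111]: (((1 XOR 1) XOR 1) IMPLIES (NOT 1 OR 1)) -> 1
Full result column, 8 rows per line (x1,x2 fixed per line; x3,x4,x5 runs 000..111 left to right):
  rows 0-7 [x1,x2=00]: 11111111  (ones: 8)
  rows 8-15 [x1,x2=01]: 11111111  (ones: 8)
  rows 16-23 [x1,x2=10]: 11111111  (ones: 8)
  rows 24-31 [x1,x2=11]: 11111111  (ones: 8)
Count of 1-rows = 8+8+8+8 = 32

32


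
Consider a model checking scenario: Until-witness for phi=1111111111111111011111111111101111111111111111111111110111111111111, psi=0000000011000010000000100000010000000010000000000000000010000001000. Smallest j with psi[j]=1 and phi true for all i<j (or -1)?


(phi U psi) at 0: need smallest j with psi[j]=1 and phi[i]=1 for all i in [0,j).
Scan from step 0:
  step 0: phi=1, psi=0 -> continue
  step 1: phi=1, psi=0 -> continue
  step 2: phi=1, psi=0 -> continue
  step 3: phi=1, psi=0 -> continue
  step 8: psi=1 and phi held for [0,8) -> witness found
Witness step = 8

8


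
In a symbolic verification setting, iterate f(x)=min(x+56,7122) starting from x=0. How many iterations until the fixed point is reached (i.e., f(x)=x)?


Step 1: x=0, cap=7122, increment=56
Step 2: x grows by 56 each step until capped at 7122; fixed point is x=7122
Step 3: iterations = ceil(7122/56) = 128

128


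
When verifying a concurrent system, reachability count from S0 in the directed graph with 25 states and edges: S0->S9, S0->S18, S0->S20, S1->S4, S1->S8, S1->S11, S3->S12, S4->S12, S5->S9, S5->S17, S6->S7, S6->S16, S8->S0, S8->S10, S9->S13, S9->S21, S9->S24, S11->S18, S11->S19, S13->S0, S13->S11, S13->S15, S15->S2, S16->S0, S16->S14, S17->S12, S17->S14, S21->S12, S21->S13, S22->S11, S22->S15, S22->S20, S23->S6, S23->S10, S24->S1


BFS from S0:
  layer 0: {S0}
  layer 1: {S9, S18, S20}
  layer 2: {S13, S21, S24}
  layer 3: {S1, S11, S12, S15}
  layer 4: {S2, S4, S8, S19}
  layer 5: {S10}
Reachable set: {S0, S1, S2, S4, S8, S9, S10, S11, S12, S13, S15, S18, S19, S20, S21, S24}
Count = 16

16


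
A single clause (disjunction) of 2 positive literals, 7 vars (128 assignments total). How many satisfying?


Step 1: Total=2^7=128
Step 2: Unsat when all 2 false: 2^5=32
Step 3: Sat=128-32=96

96
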